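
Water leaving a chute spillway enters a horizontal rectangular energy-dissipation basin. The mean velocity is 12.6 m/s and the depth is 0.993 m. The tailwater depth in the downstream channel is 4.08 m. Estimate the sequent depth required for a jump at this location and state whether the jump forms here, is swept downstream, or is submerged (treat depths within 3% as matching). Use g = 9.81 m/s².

Fr₁ = V₁/√(g·y₁) = 12.6/√(9.81×0.993) = 4.04.
Bélanger equation: y₂/y₁ = ½[√(1 + 8Fr₁²) − 1] = ½[√131.4 − 1] = 5.23.
y₂ = 5.23 × 0.993 = 5.19 m.
Tailwater y_tw = 4.08 m: y_tw < y₂, so the jump is swept downstream.

y₂ = 5.19 m; the jump is swept downstream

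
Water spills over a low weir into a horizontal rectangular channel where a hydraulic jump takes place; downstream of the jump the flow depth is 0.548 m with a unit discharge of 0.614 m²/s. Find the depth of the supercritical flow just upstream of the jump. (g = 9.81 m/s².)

y₁ = 0.190 m

V₂ = q/y₂ = 0.614/0.548 = 1.12 m/s; Fr₂ = V₂/√(g·y₂) = 0.483.
Since the conjugate-depth ratio holds either way, y₁/y₂ = ½[√(1 + 8Fr₂²) − 1] = ½[√2.868 − 1] = 0.347.
y₁ = 0.347 × 0.548 = 0.190 m.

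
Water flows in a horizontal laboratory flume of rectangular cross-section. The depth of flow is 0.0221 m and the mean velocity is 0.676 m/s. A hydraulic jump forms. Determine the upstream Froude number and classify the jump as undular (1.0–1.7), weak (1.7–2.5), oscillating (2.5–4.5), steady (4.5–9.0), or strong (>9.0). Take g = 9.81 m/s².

Fr₁ = 1.45; undular jump

Fr₁ = V₁/√(g·y₁) = 0.676/√(9.81×0.0221) = 1.45.
Fr₁ = 1.45 lies in the undular range.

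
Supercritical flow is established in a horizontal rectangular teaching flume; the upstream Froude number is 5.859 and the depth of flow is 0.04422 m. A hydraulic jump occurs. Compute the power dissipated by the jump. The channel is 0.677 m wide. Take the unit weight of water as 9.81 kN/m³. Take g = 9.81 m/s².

P = 0.5052 kW

Fr₁ = 5.859 (given).
Bélanger equation: y₂/y₁ = ½[√(1 + 8Fr₁²) − 1] = ½[√275.62 − 1] = 7.801.
y₂ = 7.801 × 0.04422 = 0.3450 m.
Head loss: ΔE = (y₂ − y₁)³/(4y₁y₂) = (0.3450 − 0.04422)³/(4×0.04422×0.3450) = 0.02720/0.06102 = 0.4458 m.
V₁ = Fr₁·√(g·y₁) = 5.859×√(9.81×0.04422) = 3.859 m/s; q = V₁·y₁ = 0.1706 m²/s. Q = q·b = 0.1706 × 0.677 = 0.1155 m³/s. P = γ·Q·ΔE = 9.81 × 0.1155 × 0.4458 = 0.5052 kW.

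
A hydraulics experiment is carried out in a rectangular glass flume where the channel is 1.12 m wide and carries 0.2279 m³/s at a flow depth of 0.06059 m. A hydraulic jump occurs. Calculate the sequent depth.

y₂ = 0.3442 m

q = Q/b = 0.2279/1.12 = 0.2035 m²/s; V₁ = q/y₁ = 3.358 m/s. Fr₁ = V₁/√(g·y₁) = 4.356.
Sequent-depth ratio: y₂/y₁ = ½[√(1 + 8Fr₁²) − 1] = ½[√152.80 − 1] = 5.681.
y₂ = 5.681 × 0.06059 = 0.3442 m.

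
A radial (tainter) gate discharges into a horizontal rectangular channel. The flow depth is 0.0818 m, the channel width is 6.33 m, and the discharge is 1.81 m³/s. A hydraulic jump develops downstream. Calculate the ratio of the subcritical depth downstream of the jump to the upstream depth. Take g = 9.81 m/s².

y₂/y₁ = 5.04

q = Q/b = 1.81/6.33 = 0.286 m²/s; V₁ = q/y₁ = 3.50 m/s. Fr₁ = V₁/√(g·y₁) = 3.90.
Bélanger equation: y₂/y₁ = ½[√(1 + 8Fr₁²) − 1] = ½[√122.8 − 1] = 5.04.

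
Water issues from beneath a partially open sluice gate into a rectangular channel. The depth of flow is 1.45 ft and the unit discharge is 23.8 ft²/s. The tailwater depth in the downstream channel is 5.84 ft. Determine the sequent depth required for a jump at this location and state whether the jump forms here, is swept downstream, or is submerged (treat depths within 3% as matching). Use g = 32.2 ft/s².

V₁ = q/y₁ = 23.8/1.45 = 16.4 ft/s. Fr₁ = V₁/√(g·y₁) = 16.4/√(32.2×1.45) = 2.40.
Conjugate-depth relation: y₂/y₁ = ½[√(1 + 8Fr₁²) − 1] = ½[√47.16 − 1] = 2.93.
y₂ = 2.93 × 1.45 = 4.25 ft.
Tailwater y_tw = 5.84 ft: y_tw > y₂, so the jump is submerged.

y₂ = 4.25 ft; the jump is submerged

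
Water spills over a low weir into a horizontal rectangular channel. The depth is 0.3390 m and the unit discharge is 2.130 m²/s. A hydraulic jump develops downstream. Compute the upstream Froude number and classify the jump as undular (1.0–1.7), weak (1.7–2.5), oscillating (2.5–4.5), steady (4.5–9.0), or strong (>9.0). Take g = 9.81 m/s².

V₁ = q/y₁ = 2.130/0.3390 = 6.283 m/s. Fr₁ = V₁/√(g·y₁) = 6.283/√(9.81×0.3390) = 3.445.
Fr₁ = 3.445 lies in the oscillating range.

Fr₁ = 3.445; oscillating jump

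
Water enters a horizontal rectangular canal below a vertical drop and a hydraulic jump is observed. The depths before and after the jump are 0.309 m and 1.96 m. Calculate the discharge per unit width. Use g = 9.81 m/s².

For a rectangular channel the momentum equation gives q² = ½·g·y₁·y₂·(y₁ + y₂) = ½×9.81×0.309×1.96×2.27 = 6.74.
q = √6.74 = 2.60 m²/s.

q = 2.60 m²/s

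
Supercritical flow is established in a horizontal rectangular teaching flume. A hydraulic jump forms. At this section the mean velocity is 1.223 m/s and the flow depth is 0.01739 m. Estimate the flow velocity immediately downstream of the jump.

Fr₁ = V₁/√(g·y₁) = 1.223/√(9.81×0.01739) = 2.961.
Sequent-depth ratio: y₂/y₁ = ½[√(1 + 8Fr₁²) − 1] = ½[√71.141 − 1] = 3.717.
y₂ = 3.717 × 0.01739 = 0.06464 m.
q = V₁·y₁ = 1.223 × 0.01739 = 0.02127 m²/s.
V₂ = q/y₂ = 0.02127/0.06464 = 0.3290 m/s.

V₂ = 0.3290 m/s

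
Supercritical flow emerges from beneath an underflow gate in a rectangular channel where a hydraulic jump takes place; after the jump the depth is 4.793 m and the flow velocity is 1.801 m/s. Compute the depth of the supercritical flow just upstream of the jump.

Fr₂ = V₂/√(g·y₂) = 1.801/√(9.81×4.793) = 0.2626.
Since the conjugate-depth ratio holds either way, y₁/y₂ = ½[√(1 + 8Fr₂²) − 1] = ½[√1.5519 − 1] = 0.1229.
y₁ = 0.1229 × 4.793 = 0.5889 m.

y₁ = 0.5889 m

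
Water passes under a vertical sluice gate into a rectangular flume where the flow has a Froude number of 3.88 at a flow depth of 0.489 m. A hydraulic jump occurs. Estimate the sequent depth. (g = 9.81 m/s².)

Fr₁ = 3.88 (given).
Bélanger equation: y₂/y₁ = ½[√(1 + 8Fr₁²) − 1] = ½[√121.4 − 1] = 5.01.
y₂ = 5.01 × 0.489 = 2.45 m.

y₂ = 2.45 m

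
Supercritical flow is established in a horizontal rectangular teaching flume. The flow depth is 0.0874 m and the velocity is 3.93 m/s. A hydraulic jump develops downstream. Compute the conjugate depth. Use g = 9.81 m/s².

y₂ = 0.483 m

Fr₁ = V₁/√(g·y₁) = 3.93/√(9.81×0.0874) = 4.24.
Bélanger equation: y₂/y₁ = ½[√(1 + 8Fr₁²) − 1] = ½[√145.1 − 1] = 5.52.
y₂ = 5.52 × 0.0874 = 0.483 m.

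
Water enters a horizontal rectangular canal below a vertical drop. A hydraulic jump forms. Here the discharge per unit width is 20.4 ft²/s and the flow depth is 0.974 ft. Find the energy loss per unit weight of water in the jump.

ΔE = 2.80 ft

V₁ = q/y₁ = 20.4/0.974 = 20.9 ft/s. Fr₁ = V₁/√(g·y₁) = 20.9/√(32.2×0.974) = 3.74.
From the momentum equation for a rectangular channel, y₂/y₁ = ½[√(1 + 8Fr₁²) − 1] = ½[√112.9 − 1] = 4.81.
y₂ = 4.81 × 0.974 = 4.69 ft.
Head loss: ΔE = (y₂ − y₁)³/(4y₁y₂) = (4.69 − 0.974)³/(4×0.974×4.69) = 51.2/18.3 = 2.80 ft.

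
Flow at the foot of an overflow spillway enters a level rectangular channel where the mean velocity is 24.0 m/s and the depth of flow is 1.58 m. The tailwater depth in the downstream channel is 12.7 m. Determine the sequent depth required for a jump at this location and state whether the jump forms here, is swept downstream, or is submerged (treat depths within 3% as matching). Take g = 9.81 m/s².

y₂ = 12.9 m; the jump forms here

Fr₁ = V₁/√(g·y₁) = 24.0/√(9.81×1.58) = 6.10.
By Bélanger, y₂/y₁ = ½[√(1 + 8Fr₁²) − 1] = ½[√298.3 − 1] = 8.14.
y₂ = 8.14 × 1.58 = 12.9 m.
Tailwater y_tw = 12.7 m: y_tw ≈ y₂, so the jump forms here.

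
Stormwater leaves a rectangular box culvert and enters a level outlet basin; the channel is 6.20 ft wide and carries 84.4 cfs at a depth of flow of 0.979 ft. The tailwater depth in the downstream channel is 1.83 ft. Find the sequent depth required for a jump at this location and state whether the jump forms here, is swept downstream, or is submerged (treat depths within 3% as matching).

q = Q/b = 84.4/6.20 = 13.6 ft²/s; V₁ = q/y₁ = 13.9 ft/s. Fr₁ = V₁/√(g·y₁) = 2.48.
Bélanger equation: y₂/y₁ = ½[√(1 + 8Fr₁²) − 1] = ½[√50.07 − 1] = 3.04.
y₂ = 3.04 × 0.979 = 2.97 ft.
Tailwater y_tw = 1.83 ft: y_tw < y₂, so the jump is swept downstream.

y₂ = 2.97 ft; the jump is swept downstream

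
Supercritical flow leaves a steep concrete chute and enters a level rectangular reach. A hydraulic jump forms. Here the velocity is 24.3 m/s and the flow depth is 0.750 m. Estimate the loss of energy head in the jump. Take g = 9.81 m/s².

ΔE = 21.5 m

Fr₁ = V₁/√(g·y₁) = 24.3/√(9.81×0.750) = 8.96.
Conjugate-depth relation: y₂/y₁ = ½[√(1 + 8Fr₁²) − 1] = ½[√643.1 − 1] = 12.2.
y₂ = 12.2 × 0.750 = 9.13 m.
q = V₁·y₁ = 24.3 × 0.750 = 18.2 m²/s. V₂ = q/y₂ = 18.2/9.13 = 2.00 m/s. E₁ = y₁ + V₁²/2g = 30.8 m; E₂ = y₂ + V₂²/2g = 9.34 m. ΔE = E₁ − E₂ = 21.5 m.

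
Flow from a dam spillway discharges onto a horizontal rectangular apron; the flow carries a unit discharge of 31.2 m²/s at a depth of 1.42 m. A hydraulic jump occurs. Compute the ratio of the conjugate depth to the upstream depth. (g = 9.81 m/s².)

y₂/y₁ = 7.84

V₁ = q/y₁ = 31.2/1.42 = 22.0 m/s. Fr₁ = V₁/√(g·y₁) = 22.0/√(9.81×1.42) = 5.89.
By Bélanger, y₂/y₁ = ½[√(1 + 8Fr₁²) − 1] = ½[√278.2 − 1] = 7.84.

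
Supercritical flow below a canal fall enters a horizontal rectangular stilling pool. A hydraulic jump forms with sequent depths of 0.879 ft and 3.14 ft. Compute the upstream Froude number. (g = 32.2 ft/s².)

Fr₁ = 2.86

For a rectangular channel the momentum equation gives q² = ½·g·y₁·y₂·(y₁ + y₂) = ½×32.2×0.879×3.14×4.02 = 179.
q = √179 = 13.4 ft²/s.
V₁ = q/y₁ = 15.2 ft/s; Fr₁ = V₁/√(g·y₁) = 2.86.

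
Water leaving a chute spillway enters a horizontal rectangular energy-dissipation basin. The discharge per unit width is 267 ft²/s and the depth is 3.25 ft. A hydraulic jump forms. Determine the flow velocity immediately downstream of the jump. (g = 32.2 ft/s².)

V₂ = 7.56 ft/s

V₁ = q/y₁ = 267/3.25 = 82.2 ft/s. Fr₁ = V₁/√(g·y₁) = 82.2/√(32.2×3.25) = 8.03.
Sequent-depth ratio: y₂/y₁ = ½[√(1 + 8Fr₁²) − 1] = ½[√516.9 − 1] = 10.9.
y₂ = 10.9 × 3.25 = 35.3 ft.
V₂ = q/y₂ = 267/35.3 = 7.56 ft/s.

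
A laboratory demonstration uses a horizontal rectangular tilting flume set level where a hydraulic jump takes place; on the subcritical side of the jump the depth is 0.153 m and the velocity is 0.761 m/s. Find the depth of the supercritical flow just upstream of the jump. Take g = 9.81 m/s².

Fr₂ = V₂/√(g·y₂) = 0.761/√(9.81×0.153) = 0.621.
The Bélanger relation is symmetric: y₁/y₂ = ½[√(1 + 8Fr₂²) − 1] = ½[√4.087 − 1] = 0.511.
y₁ = 0.511 × 0.153 = 0.0781 m.

y₁ = 0.0781 m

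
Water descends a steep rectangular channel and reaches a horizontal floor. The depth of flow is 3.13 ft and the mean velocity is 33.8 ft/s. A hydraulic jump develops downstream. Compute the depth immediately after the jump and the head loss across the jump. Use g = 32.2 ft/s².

Fr₁ = V₁/√(g·y₁) = 33.8/√(32.2×3.13) = 3.37.
Bélanger equation: y₂/y₁ = ½[√(1 + 8Fr₁²) − 1] = ½[√91.68 − 1] = 4.29.
y₂ = 4.29 × 3.13 = 13.4 ft.
Head loss: ΔE = (y₂ − y₁)³/(4y₁y₂) = (13.4 − 3.13)³/(4×3.13×13.4) = 1090/168 = 6.48 ft.

y₂ = 13.4 ft; ΔE = 6.48 ft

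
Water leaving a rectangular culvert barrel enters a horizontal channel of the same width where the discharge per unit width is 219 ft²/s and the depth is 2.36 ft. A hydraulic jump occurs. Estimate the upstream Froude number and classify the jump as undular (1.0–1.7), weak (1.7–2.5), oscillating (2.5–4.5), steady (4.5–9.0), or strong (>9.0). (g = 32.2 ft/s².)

Fr₁ = 10.6; strong jump

V₁ = q/y₁ = 219/2.36 = 92.8 ft/s. Fr₁ = V₁/√(g·y₁) = 92.8/√(32.2×2.36) = 10.6.
Fr₁ = 10.6 lies in the strong range.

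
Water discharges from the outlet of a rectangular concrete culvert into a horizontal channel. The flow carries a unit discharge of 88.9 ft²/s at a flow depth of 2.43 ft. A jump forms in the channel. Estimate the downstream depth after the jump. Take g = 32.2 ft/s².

V₁ = q/y₁ = 88.9/2.43 = 36.6 ft/s. Fr₁ = V₁/√(g·y₁) = 36.6/√(32.2×2.43) = 4.14.
From the momentum equation for a rectangular channel, y₂/y₁ = ½[√(1 + 8Fr₁²) − 1] = ½[√137.8 − 1] = 5.37.
y₂ = 5.37 × 2.43 = 13.0 ft.

y₂ = 13.0 ft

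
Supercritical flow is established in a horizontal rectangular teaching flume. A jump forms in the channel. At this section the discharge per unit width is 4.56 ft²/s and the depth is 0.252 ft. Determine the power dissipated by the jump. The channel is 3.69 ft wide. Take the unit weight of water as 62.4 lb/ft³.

V₁ = q/y₁ = 4.56/0.252 = 18.1 ft/s. Fr₁ = V₁/√(g·y₁) = 18.1/√(32.2×0.252) = 6.35.
Sequent-depth ratio: y₂/y₁ = ½[√(1 + 8Fr₁²) − 1] = ½[√323.8 − 1] = 8.50.
y₂ = 8.50 × 0.252 = 2.14 ft.
Head loss: ΔE = (y₂ − y₁)³/(4y₁y₂) = (2.14 − 0.252)³/(4×0.252×2.14) = 6.74/2.16 = 3.12 ft.
Q = q·b = 4.56 × 3.69 = 16.8 cfs. P = γ·Q·ΔE/550 = 62.4 × 16.8 × 3.12 / 550 = 5.97 hp.

P = 5.97 hp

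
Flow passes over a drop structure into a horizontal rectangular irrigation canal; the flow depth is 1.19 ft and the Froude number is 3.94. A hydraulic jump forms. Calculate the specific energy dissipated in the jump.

ΔE = 4.01 ft

Fr₁ = 3.94 (given).
Conjugate-depth relation: y₂/y₁ = ½[√(1 + 8Fr₁²) − 1] = ½[√125.2 − 1] = 5.09.
y₂ = 5.09 × 1.19 = 6.06 ft.
Head loss: ΔE = (y₂ − y₁)³/(4y₁y₂) = (6.06 − 1.19)³/(4×1.19×6.06) = 116/28.9 = 4.01 ft.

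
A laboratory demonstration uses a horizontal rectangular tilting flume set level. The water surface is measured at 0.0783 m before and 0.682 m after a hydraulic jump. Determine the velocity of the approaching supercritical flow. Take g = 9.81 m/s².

For a rectangular channel the momentum equation gives q² = ½·g·y₁·y₂·(y₁ + y₂) = ½×9.81×0.0783×0.682×0.760 = 0.199.
q = √0.199 = 0.446 m²/s.
V₁ = q/y₁ = 0.446/0.0783 = 5.70 m/s.

V₁ = 5.70 m/s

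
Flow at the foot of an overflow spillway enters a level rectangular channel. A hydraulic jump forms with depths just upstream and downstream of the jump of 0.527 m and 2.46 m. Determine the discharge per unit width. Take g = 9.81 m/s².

q = 4.36 m²/s

For a rectangular channel the momentum equation gives q² = ½·g·y₁·y₂·(y₁ + y₂) = ½×9.81×0.527×2.46×2.99 = 19.0.
q = √19.0 = 4.36 m²/s.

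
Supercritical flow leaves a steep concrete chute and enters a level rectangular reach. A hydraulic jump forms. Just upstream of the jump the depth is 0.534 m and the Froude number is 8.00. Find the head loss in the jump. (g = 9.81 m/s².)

Fr₁ = 8.00 (given).
From the momentum equation for a rectangular channel, y₂/y₁ = ½[√(1 + 8Fr₁²) − 1] = ½[√513.0 − 1] = 10.8.
y₂ = 10.8 × 0.534 = 5.78 m.
Head loss: ΔE = (y₂ − y₁)³/(4y₁y₂) = (5.78 − 0.534)³/(4×0.534×5.78) = 144/12.3 = 11.7 m.

ΔE = 11.7 m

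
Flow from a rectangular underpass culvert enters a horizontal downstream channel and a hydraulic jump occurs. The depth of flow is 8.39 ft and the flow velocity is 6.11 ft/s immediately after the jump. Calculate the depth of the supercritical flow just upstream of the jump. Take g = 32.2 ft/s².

Fr₂ = V₂/√(g·y₂) = 6.11/√(32.2×8.39) = 0.372.
Since the conjugate-depth ratio holds either way, y₁/y₂ = ½[√(1 + 8Fr₂²) − 1] = ½[√2.105 − 1] = 0.226.
y₁ = 0.226 × 8.39 = 1.89 ft.

y₁ = 1.89 ft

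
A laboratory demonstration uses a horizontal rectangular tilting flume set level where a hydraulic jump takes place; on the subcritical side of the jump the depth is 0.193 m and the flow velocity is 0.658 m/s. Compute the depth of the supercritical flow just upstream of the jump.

Fr₂ = V₂/√(g·y₂) = 0.658/√(9.81×0.193) = 0.478.
From the momentum equation (using Fr₂), y₁/y₂ = ½[√(1 + 8Fr₂²) − 1] = ½[√2.829 − 1] = 0.341.
y₁ = 0.341 × 0.193 = 0.0658 m.

y₁ = 0.0658 m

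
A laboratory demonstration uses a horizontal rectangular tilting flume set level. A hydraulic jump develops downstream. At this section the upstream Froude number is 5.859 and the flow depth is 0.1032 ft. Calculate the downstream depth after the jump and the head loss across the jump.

y₂ = 0.8051 ft; ΔE = 1.040 ft

Fr₁ = 5.859 (given).
Conjugate-depth relation: y₂/y₁ = ½[√(1 + 8Fr₁²) − 1] = ½[√275.62 − 1] = 7.801.
y₂ = 7.801 × 0.1032 = 0.8051 ft.
V₁ = Fr₁·√(g·y₁) = 5.859×√(32.2×0.1032) = 10.68 ft/s; q = V₁·y₁ = 1.102 ft²/s. V₂ = q/y₂ = 1.102/0.8051 = 1.369 ft/s. E₁ = y₁ + V₁²/2g = 1.875 ft; E₂ = y₂ + V₂²/2g = 0.8342 ft. ΔE = E₁ − E₂ = 1.040 ft.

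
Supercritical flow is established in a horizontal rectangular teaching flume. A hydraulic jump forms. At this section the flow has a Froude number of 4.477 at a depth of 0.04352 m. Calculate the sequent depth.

Fr₁ = 4.477 (given).
From the momentum equation for a rectangular channel, y₂/y₁ = ½[√(1 + 8Fr₁²) − 1] = ½[√161.35 − 1] = 5.851.
y₂ = 5.851 × 0.04352 = 0.2546 m.

y₂ = 0.2546 m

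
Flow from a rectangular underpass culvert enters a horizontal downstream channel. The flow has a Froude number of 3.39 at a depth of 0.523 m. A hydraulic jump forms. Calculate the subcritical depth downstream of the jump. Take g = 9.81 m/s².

Fr₁ = 3.39 (given).
Bélanger equation: y₂/y₁ = ½[√(1 + 8Fr₁²) − 1] = ½[√92.94 − 1] = 4.32.
y₂ = 4.32 × 0.523 = 2.26 m.

y₂ = 2.26 m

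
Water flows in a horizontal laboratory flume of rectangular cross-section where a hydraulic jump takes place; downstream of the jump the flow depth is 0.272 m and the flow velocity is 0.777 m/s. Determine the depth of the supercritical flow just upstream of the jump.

y₁ = 0.0920 m

Fr₂ = V₂/√(g·y₂) = 0.777/√(9.81×0.272) = 0.476.
From the momentum equation (using Fr₂), y₁/y₂ = ½[√(1 + 8Fr₂²) − 1] = ½[√2.810 − 1] = 0.338.
y₁ = 0.338 × 0.272 = 0.0920 m.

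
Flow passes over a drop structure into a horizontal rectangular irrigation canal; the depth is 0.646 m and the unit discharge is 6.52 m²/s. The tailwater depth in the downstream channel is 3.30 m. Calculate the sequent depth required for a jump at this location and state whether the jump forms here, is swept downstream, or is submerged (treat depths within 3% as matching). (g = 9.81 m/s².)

V₁ = q/y₁ = 6.52/0.646 = 10.1 m/s. Fr₁ = V₁/√(g·y₁) = 10.1/√(9.81×0.646) = 4.01.
From the momentum equation for a rectangular channel, y₂/y₁ = ½[√(1 + 8Fr₁²) − 1] = ½[√129.6 − 1] = 5.19.
y₂ = 5.19 × 0.646 = 3.35 m.
Tailwater y_tw = 3.30 m: y_tw ≈ y₂, so the jump forms here.

y₂ = 3.35 m; the jump forms here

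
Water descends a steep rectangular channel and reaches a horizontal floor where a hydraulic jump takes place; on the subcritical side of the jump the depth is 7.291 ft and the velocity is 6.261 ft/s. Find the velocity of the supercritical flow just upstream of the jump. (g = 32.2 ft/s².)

V₁ = 23.70 ft/s

Fr₂ = V₂/√(g·y₂) = 6.261/√(32.2×7.291) = 0.4086.
From the momentum equation (using Fr₂), y₁/y₂ = ½[√(1 + 8Fr₂²) − 1] = ½[√2.3358 − 1] = 0.2642.
y₁ = 0.2642 × 7.291 = 1.926 ft.
V₁ = q/y₁ = 45.65/1.926 = 23.70 ft/s.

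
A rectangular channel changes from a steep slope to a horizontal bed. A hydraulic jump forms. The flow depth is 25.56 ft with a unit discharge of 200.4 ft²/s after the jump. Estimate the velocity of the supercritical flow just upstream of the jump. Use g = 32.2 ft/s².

V₁ = 59.41 ft/s

V₂ = q/y₂ = 200.4/25.56 = 7.840 ft/s; Fr₂ = V₂/√(g·y₂) = 0.2733.
The Bélanger relation is symmetric: y₁/y₂ = ½[√(1 + 8Fr₂²) − 1] = ½[√1.5975 − 1] = 0.1320.
y₁ = 0.1320 × 25.56 = 3.373 ft.
V₁ = q/y₁ = 200.4/3.373 = 59.41 ft/s.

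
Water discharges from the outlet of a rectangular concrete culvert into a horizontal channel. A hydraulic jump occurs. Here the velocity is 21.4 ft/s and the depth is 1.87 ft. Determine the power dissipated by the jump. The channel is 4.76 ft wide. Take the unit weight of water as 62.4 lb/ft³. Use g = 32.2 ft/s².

P = 42.3 hp

Fr₁ = V₁/√(g·y₁) = 21.4/√(32.2×1.87) = 2.76.
By Bélanger, y₂/y₁ = ½[√(1 + 8Fr₁²) − 1] = ½[√61.84 − 1] = 3.43.
y₂ = 3.43 × 1.87 = 6.42 ft.
q = V₁·y₁ = 21.4 × 1.87 = 40.0 ft²/s. V₂ = q/y₂ = 40.0/6.42 = 6.24 ft/s. E₁ = y₁ + V₁²/2g = 8.98 ft; E₂ = y₂ + V₂²/2g = 7.02 ft. ΔE = E₁ − E₂ = 1.96 ft.
Q = q·b = 40.0 × 4.76 = 190 cfs. P = γ·Q·ΔE/550 = 62.4 × 190 × 1.96 / 550 = 42.3 hp.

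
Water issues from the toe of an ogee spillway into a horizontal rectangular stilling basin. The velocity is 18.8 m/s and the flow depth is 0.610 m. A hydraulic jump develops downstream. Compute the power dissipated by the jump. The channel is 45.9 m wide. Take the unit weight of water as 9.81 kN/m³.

Fr₁ = V₁/√(g·y₁) = 18.8/√(9.81×0.610) = 7.69.
Conjugate-depth relation: y₂/y₁ = ½[√(1 + 8Fr₁²) − 1] = ½[√473.5 − 1] = 10.4.
y₂ = 10.4 × 0.610 = 6.33 m.
q = V₁·y₁ = 18.8 × 0.610 = 11.5 m²/s. V₂ = q/y₂ = 11.5/6.33 = 1.81 m/s. E₁ = y₁ + V₁²/2g = 18.6 m; E₂ = y₂ + V₂²/2g = 6.50 m. ΔE = E₁ − E₂ = 12.1 m.
Q = q·b = 11.5 × 45.9 = 526 m³/s. P = γ·Q·ΔE = 9.81 × 526 × 12.1 = 62612 kW.

P = 62612 kW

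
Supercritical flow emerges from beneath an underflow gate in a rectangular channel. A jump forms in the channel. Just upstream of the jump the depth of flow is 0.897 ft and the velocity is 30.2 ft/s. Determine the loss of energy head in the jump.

ΔE = 8.11 ft

Fr₁ = V₁/√(g·y₁) = 30.2/√(32.2×0.897) = 5.62.
From the momentum equation for a rectangular channel, y₂/y₁ = ½[√(1 + 8Fr₁²) − 1] = ½[√253.6 − 1] = 7.46.
y₂ = 7.46 × 0.897 = 6.69 ft.
q = V₁·y₁ = 30.2 × 0.897 = 27.1 ft²/s. V₂ = q/y₂ = 27.1/6.69 = 4.05 ft/s. E₁ = y₁ + V₁²/2g = 15.1 ft; E₂ = y₂ + V₂²/2g = 6.95 ft. ΔE = E₁ − E₂ = 8.11 ft.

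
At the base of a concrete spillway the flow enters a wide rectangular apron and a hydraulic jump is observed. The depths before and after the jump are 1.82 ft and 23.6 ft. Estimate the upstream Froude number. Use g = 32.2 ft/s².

Fr₁ = 9.52

For a rectangular channel the momentum equation gives q² = ½·g·y₁·y₂·(y₁ + y₂) = ½×32.2×1.82×23.6×25.4 = 17579.
q = √17579 = 133 ft²/s.
V₁ = q/y₁ = 72.8 ft/s; Fr₁ = V₁/√(g·y₁) = 9.52.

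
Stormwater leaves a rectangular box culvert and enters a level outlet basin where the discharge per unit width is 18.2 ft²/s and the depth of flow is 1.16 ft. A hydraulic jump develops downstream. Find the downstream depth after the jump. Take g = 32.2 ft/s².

V₁ = q/y₁ = 18.2/1.16 = 15.7 ft/s. Fr₁ = V₁/√(g·y₁) = 15.7/√(32.2×1.16) = 2.57.
From the momentum equation for a rectangular channel, y₂/y₁ = ½[√(1 + 8Fr₁²) − 1] = ½[√53.72 − 1] = 3.16.
y₂ = 3.16 × 1.16 = 3.67 ft.

y₂ = 3.67 ft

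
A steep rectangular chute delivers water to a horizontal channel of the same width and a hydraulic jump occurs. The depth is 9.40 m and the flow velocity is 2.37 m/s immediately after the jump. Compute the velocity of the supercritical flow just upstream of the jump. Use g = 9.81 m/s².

V₁ = 21.6 m/s

Fr₂ = V₂/√(g·y₂) = 2.37/√(9.81×9.40) = 0.247.
Applying the sequent-depth relation in reverse, y₁/y₂ = ½[√(1 + 8Fr₂²) − 1] = ½[√1.487 − 1] = 0.110.
y₁ = 0.110 × 9.40 = 1.03 m.
V₁ = q/y₁ = 22.3/1.03 = 21.6 m/s.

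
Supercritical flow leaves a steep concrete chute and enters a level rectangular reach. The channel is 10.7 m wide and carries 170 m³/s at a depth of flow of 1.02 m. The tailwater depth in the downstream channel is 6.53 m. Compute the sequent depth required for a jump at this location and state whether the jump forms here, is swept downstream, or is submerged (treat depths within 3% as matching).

y₂ = 6.61 m; the jump forms here

q = Q/b = 170/10.7 = 15.9 m²/s; V₁ = q/y₁ = 15.6 m/s. Fr₁ = V₁/√(g·y₁) = 4.92.
From the momentum equation for a rectangular channel, y₂/y₁ = ½[√(1 + 8Fr₁²) − 1] = ½[√195.0 − 1] = 6.48.
y₂ = 6.48 × 1.02 = 6.61 m.
Tailwater y_tw = 6.53 m: y_tw ≈ y₂, so the jump forms here.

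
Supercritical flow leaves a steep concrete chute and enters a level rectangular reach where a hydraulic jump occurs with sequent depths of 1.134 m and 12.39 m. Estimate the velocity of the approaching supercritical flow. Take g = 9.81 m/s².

For a rectangular channel the momentum equation gives q² = ½·g·y₁·y₂·(y₁ + y₂) = ½×9.81×1.134×12.39×13.52 = 932.0.
q = √932.0 = 30.53 m²/s.
V₁ = q/y₁ = 30.53/1.134 = 26.92 m/s.

V₁ = 26.92 m/s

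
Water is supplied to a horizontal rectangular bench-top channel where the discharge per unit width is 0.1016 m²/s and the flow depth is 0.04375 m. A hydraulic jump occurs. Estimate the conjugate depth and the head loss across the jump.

V₁ = q/y₁ = 0.1016/0.04375 = 2.322 m/s. Fr₁ = V₁/√(g·y₁) = 2.322/√(9.81×0.04375) = 3.545.
From the momentum equation for a rectangular channel, y₂/y₁ = ½[√(1 + 8Fr₁²) − 1] = ½[√101.53 − 1] = 4.538.
y₂ = 4.538 × 0.04375 = 0.1985 m.
Head loss: ΔE = (y₂ − y₁)³/(4y₁y₂) = (0.1985 − 0.04375)³/(4×0.04375×0.1985) = 0.003709/0.03474 = 0.1067 m.

y₂ = 0.1985 m; ΔE = 0.1067 m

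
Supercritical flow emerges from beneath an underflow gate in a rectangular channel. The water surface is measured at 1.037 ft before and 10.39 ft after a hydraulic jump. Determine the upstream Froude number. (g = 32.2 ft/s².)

Fr₁ = 7.430

For a rectangular channel the momentum equation gives q² = ½·g·y₁·y₂·(y₁ + y₂) = ½×32.2×1.037×10.39×11.43 = 1982.
q = √1982 = 44.52 ft²/s.
V₁ = q/y₁ = 42.93 ft/s; Fr₁ = V₁/√(g·y₁) = 7.430.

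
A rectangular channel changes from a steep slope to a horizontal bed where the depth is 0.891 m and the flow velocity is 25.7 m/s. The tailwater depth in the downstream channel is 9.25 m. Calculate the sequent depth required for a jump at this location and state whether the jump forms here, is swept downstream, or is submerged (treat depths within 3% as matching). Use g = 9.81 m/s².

Fr₁ = V₁/√(g·y₁) = 25.7/√(9.81×0.891) = 8.69.
Conjugate-depth relation: y₂/y₁ = ½[√(1 + 8Fr₁²) − 1] = ½[√605.5 − 1] = 11.8.
y₂ = 11.8 × 0.891 = 10.5 m.
Tailwater y_tw = 9.25 m: y_tw < y₂, so the jump is swept downstream.

y₂ = 10.5 m; the jump is swept downstream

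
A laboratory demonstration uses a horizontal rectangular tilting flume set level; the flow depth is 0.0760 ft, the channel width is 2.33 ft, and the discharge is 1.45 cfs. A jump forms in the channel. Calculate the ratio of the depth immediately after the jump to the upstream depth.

q = Q/b = 1.45/2.33 = 0.622 ft²/s; V₁ = q/y₁ = 8.19 ft/s. Fr₁ = V₁/√(g·y₁) = 5.23.
Conjugate-depth relation: y₂/y₁ = ½[√(1 + 8Fr₁²) − 1] = ½[√220.2 − 1] = 6.92.

y₂/y₁ = 6.92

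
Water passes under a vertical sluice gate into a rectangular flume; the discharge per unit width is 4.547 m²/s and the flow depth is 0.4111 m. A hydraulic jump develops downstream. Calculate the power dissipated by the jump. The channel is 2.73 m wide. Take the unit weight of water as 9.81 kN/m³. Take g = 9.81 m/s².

V₁ = q/y₁ = 4.547/0.4111 = 11.06 m/s. Fr₁ = V₁/√(g·y₁) = 11.06/√(9.81×0.4111) = 5.508.
From the momentum equation for a rectangular channel, y₂/y₁ = ½[√(1 + 8Fr₁²) − 1] = ½[√243.68 − 1] = 7.305.
y₂ = 7.305 × 0.4111 = 3.003 m.
V₂ = q/y₂ = 4.547/3.003 = 1.514 m/s. E₁ = y₁ + V₁²/2g = 6.646 m; E₂ = y₂ + V₂²/2g = 3.120 m. ΔE = E₁ − E₂ = 3.526 m.
Q = q·b = 4.547 × 2.73 = 12.41 m³/s. P = γ·Q·ΔE = 9.81 × 12.41 × 3.526 = 429.4 kW.

P = 429.4 kW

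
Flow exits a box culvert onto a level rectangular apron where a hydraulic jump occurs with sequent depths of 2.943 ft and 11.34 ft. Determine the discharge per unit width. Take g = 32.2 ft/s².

q = 87.60 ft²/s

For a rectangular channel the momentum equation gives q² = ½·g·y₁·y₂·(y₁ + y₂) = ½×32.2×2.943×11.34×14.28 = 7674.
q = √7674 = 87.60 ft²/s.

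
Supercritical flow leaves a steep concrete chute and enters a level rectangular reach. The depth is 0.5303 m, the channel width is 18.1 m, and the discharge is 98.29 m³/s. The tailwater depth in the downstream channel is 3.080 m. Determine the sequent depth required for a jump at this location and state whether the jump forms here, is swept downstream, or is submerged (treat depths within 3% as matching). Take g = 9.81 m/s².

y₂ = 3.112 m; the jump forms here

q = Q/b = 98.29/18.1 = 5.430 m²/s; V₁ = q/y₁ = 10.24 m/s. Fr₁ = V₁/√(g·y₁) = 4.490.
From the momentum equation for a rectangular channel, y₂/y₁ = ½[√(1 + 8Fr₁²) − 1] = ½[√162.26 − 1] = 5.869.
y₂ = 5.869 × 0.5303 = 3.112 m.
Tailwater y_tw = 3.080 m: y_tw ≈ y₂, so the jump forms here.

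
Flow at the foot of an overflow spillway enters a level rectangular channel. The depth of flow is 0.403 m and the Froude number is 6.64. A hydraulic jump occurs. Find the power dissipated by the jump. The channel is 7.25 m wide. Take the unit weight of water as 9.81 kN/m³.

P = 2114 kW

Fr₁ = 6.64 (given).
By Bélanger, y₂/y₁ = ½[√(1 + 8Fr₁²) − 1] = ½[√353.7 − 1] = 8.90.
y₂ = 8.90 × 0.403 = 3.59 m.
V₁ = Fr₁·√(g·y₁) = 6.64×√(9.81×0.403) = 13.2 m/s; q = V₁·y₁ = 5.32 m²/s. V₂ = q/y₂ = 5.32/3.59 = 1.48 m/s. E₁ = y₁ + V₁²/2g = 9.29 m; E₂ = y₂ + V₂²/2g = 3.70 m. ΔE = E₁ − E₂ = 5.59 m.
Q = q·b = 5.32 × 7.25 = 38.6 m³/s. P = γ·Q·ΔE = 9.81 × 38.6 × 5.59 = 2114 kW.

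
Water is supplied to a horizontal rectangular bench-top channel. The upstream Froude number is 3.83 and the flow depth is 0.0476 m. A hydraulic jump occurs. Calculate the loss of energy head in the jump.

ΔE = 0.147 m

Fr₁ = 3.83 (given).
Bélanger equation: y₂/y₁ = ½[√(1 + 8Fr₁²) − 1] = ½[√118.4 − 1] = 4.94.
y₂ = 4.94 × 0.0476 = 0.235 m.
Head loss: ΔE = (y₂ − y₁)³/(4y₁y₂) = (0.235 − 0.0476)³/(4×0.0476×0.235) = 0.00659/0.0448 = 0.147 m.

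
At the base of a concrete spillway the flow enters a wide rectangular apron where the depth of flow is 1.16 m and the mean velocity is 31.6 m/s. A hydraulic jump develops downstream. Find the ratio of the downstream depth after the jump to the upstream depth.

Fr₁ = V₁/√(g·y₁) = 31.6/√(9.81×1.16) = 9.37.
Bélanger equation: y₂/y₁ = ½[√(1 + 8Fr₁²) − 1] = ½[√703.0 − 1] = 12.8.

y₂/y₁ = 12.8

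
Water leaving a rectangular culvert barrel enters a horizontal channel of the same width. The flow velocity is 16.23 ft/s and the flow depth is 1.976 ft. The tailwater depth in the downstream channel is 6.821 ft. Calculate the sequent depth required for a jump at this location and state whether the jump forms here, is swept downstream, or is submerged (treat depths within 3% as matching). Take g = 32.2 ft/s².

y₂ = 4.783 ft; the jump is submerged

Fr₁ = V₁/√(g·y₁) = 16.23/√(32.2×1.976) = 2.035.
Sequent-depth ratio: y₂/y₁ = ½[√(1 + 8Fr₁²) − 1] = ½[√34.120 − 1] = 2.421.
y₂ = 2.421 × 1.976 = 4.783 ft.
Tailwater y_tw = 6.821 ft: y_tw > y₂, so the jump is submerged.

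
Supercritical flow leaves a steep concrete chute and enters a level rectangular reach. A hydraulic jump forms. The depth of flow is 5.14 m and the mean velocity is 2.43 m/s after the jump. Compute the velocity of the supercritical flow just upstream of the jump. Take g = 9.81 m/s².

V₁ = 12.4 m/s

Fr₂ = V₂/√(g·y₂) = 2.43/√(9.81×5.14) = 0.342.
From the momentum equation (using Fr₂), y₁/y₂ = ½[√(1 + 8Fr₂²) − 1] = ½[√1.937 − 1] = 0.196.
y₁ = 0.196 × 5.14 = 1.01 m.
V₁ = q/y₁ = 12.5/1.01 = 12.4 m/s.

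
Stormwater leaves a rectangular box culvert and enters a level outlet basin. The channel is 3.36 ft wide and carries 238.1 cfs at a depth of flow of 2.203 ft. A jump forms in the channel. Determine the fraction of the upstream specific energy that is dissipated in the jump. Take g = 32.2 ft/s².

ΔE/E₁ = 0.370 (37.0%)

q = Q/b = 238.1/3.36 = 70.86 ft²/s; V₁ = q/y₁ = 32.17 ft/s. Fr₁ = V₁/√(g·y₁) = 3.819.
Bélanger equation: y₂/y₁ = ½[√(1 + 8Fr₁²) − 1] = ½[√117.69 − 1] = 4.924.
y₂ = 4.924 × 2.203 = 10.85 ft.
E₁ = y₁ + V₁²/2g = 18.27 ft. ΔE = (y₂ − y₁)³/(4y₁y₂) = 6.759 ft. ΔE/E₁ = 6.759/18.27 = 0.370.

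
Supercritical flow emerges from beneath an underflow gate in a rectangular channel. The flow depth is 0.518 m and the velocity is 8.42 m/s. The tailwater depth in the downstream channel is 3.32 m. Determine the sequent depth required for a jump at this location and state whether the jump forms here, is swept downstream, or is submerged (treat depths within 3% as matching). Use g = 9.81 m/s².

Fr₁ = V₁/√(g·y₁) = 8.42/√(9.81×0.518) = 3.74.
From the momentum equation for a rectangular channel, y₂/y₁ = ½[√(1 + 8Fr₁²) − 1] = ½[√112.6 − 1] = 4.81.
y₂ = 4.81 × 0.518 = 2.49 m.
Tailwater y_tw = 3.32 m: y_tw > y₂, so the jump is submerged.

y₂ = 2.49 m; the jump is submerged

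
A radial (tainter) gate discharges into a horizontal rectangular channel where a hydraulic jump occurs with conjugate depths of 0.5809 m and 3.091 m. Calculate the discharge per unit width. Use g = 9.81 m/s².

q = 5.687 m²/s

For a rectangular channel the momentum equation gives q² = ½·g·y₁·y₂·(y₁ + y₂) = ½×9.81×0.5809×3.091×3.672 = 32.34.
q = √32.34 = 5.687 m²/s.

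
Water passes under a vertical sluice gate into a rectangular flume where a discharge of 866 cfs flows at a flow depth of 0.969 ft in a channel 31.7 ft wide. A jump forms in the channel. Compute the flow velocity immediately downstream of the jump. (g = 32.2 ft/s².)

V₂ = 4.24 ft/s

q = Q/b = 866/31.7 = 27.3 ft²/s; V₁ = q/y₁ = 28.2 ft/s. Fr₁ = V₁/√(g·y₁) = 5.05.
By Bélanger, y₂/y₁ = ½[√(1 + 8Fr₁²) − 1] = ½[√204.8 − 1] = 6.66.
y₂ = 6.66 × 0.969 = 6.45 ft.
V₂ = q/y₂ = 27.3/6.45 = 4.24 ft/s.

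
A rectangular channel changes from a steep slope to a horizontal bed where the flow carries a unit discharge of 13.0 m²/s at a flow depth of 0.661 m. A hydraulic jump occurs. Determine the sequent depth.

y₂ = 6.90 m

V₁ = q/y₁ = 13.0/0.661 = 19.7 m/s. Fr₁ = V₁/√(g·y₁) = 19.7/√(9.81×0.661) = 7.72.
Bélanger equation: y₂/y₁ = ½[√(1 + 8Fr₁²) − 1] = ½[√478.2 − 1] = 10.4.
y₂ = 10.4 × 0.661 = 6.90 m.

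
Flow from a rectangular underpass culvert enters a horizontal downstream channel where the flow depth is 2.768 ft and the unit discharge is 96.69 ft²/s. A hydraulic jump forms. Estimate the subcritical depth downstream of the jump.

y₂ = 13.17 ft

V₁ = q/y₁ = 96.69/2.768 = 34.93 ft/s. Fr₁ = V₁/√(g·y₁) = 34.93/√(32.2×2.768) = 3.700.
Bélanger equation: y₂/y₁ = ½[√(1 + 8Fr₁²) − 1] = ½[√110.52 − 1] = 4.756.
y₂ = 4.756 × 2.768 = 13.17 ft.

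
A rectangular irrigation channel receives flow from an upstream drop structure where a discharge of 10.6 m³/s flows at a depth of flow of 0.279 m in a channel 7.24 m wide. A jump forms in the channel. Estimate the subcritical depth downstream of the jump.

y₂ = 1.12 m

q = Q/b = 10.6/7.24 = 1.46 m²/s; V₁ = q/y₁ = 5.25 m/s. Fr₁ = V₁/√(g·y₁) = 3.17.
From the momentum equation for a rectangular channel, y₂/y₁ = ½[√(1 + 8Fr₁²) − 1] = ½[√81.49 − 1] = 4.01.
y₂ = 4.01 × 0.279 = 1.12 m.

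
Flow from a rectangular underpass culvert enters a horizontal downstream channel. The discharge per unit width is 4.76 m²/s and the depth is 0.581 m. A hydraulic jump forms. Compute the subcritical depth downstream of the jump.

V₁ = q/y₁ = 4.76/0.581 = 8.19 m/s. Fr₁ = V₁/√(g·y₁) = 8.19/√(9.81×0.581) = 3.43.
Bélanger equation: y₂/y₁ = ½[√(1 + 8Fr₁²) − 1] = ½[√95.21 − 1] = 4.38.
y₂ = 4.38 × 0.581 = 2.54 m.

y₂ = 2.54 m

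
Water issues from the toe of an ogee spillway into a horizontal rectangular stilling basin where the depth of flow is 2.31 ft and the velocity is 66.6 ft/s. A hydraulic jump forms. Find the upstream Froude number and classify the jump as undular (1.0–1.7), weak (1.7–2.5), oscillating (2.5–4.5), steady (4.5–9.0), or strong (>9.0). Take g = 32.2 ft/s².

Fr₁ = V₁/√(g·y₁) = 66.6/√(32.2×2.31) = 7.72.
Fr₁ = 7.72 lies in the steady range.

Fr₁ = 7.72; steady jump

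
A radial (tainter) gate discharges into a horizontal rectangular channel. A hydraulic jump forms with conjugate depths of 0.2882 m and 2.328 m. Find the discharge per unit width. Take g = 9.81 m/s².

q = 2.934 m²/s

For a rectangular channel the momentum equation gives q² = ½·g·y₁·y₂·(y₁ + y₂) = ½×9.81×0.2882×2.328×2.616 = 8.610.
q = √8.610 = 2.934 m²/s.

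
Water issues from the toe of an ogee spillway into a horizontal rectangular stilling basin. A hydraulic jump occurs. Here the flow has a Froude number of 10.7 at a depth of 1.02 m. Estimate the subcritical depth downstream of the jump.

Fr₁ = 10.7 (given).
By Bélanger, y₂/y₁ = ½[√(1 + 8Fr₁²) − 1] = ½[√916.9 − 1] = 14.6.
y₂ = 14.6 × 1.02 = 14.9 m.

y₂ = 14.9 m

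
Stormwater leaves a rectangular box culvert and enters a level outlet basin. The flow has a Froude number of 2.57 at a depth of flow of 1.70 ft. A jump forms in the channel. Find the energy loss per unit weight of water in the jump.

Fr₁ = 2.57 (given).
From the momentum equation for a rectangular channel, y₂/y₁ = ½[√(1 + 8Fr₁²) − 1] = ½[√53.84 − 1] = 3.17.
y₂ = 3.17 × 1.70 = 5.39 ft.
Head loss: ΔE = (y₂ − y₁)³/(4y₁y₂) = (5.39 − 1.70)³/(4×1.70×5.39) = 50.1/36.6 = 1.37 ft.

ΔE = 1.37 ft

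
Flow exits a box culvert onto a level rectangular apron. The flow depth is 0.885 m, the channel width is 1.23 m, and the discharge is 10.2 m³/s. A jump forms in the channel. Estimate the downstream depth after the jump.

q = Q/b = 10.2/1.23 = 8.29 m²/s; V₁ = q/y₁ = 9.37 m/s. Fr₁ = V₁/√(g·y₁) = 3.18.
By Bélanger, y₂/y₁ = ½[√(1 + 8Fr₁²) − 1] = ½[√81.91 − 1] = 4.03.
y₂ = 4.03 × 0.885 = 3.56 m.

y₂ = 3.56 m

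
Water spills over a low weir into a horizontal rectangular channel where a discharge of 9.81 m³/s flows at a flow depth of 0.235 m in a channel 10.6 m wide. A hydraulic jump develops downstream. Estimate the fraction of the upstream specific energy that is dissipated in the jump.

q = Q/b = 9.81/10.6 = 0.925 m²/s; V₁ = q/y₁ = 3.94 m/s. Fr₁ = V₁/√(g·y₁) = 2.59.
Sequent-depth ratio: y₂/y₁ = ½[√(1 + 8Fr₁²) − 1] = ½[√54.82 − 1] = 3.20.
y₂ = 3.20 × 0.235 = 0.752 m.
E₁ = y₁ + V₁²/2g = 1.03 m. ΔE = (y₂ − y₁)³/(4y₁y₂) = 0.196 m. ΔE/E₁ = 0.196/1.03 = 0.191.

ΔE/E₁ = 0.191 (19.1%)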